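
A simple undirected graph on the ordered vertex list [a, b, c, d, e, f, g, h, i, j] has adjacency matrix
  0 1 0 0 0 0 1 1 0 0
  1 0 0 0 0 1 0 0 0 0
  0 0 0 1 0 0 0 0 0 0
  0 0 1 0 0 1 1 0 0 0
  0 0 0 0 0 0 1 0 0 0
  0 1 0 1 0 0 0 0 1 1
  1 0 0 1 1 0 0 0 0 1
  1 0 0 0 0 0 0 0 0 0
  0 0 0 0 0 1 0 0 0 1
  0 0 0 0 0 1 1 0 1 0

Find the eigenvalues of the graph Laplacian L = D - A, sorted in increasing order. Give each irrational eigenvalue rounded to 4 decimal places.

Each diagonal entry of L is the vertex degree and each off-diagonal entry is -1 where an edge is present, 0 otherwise; in the order [a, b, c, d, e, f, g, h, i, j] the diagonal is [3, 2, 1, 3, 1, 4, 4, 1, 2, 3]. The multiplicity of 0 as a Laplacian eigenvalue equals the number of connected components. The single zero eigenvalue shows the graph is connected.

[0, 0.5141, 0.7298, 0.7931, 1.5886, 2.6437, 3.2181, 3.6315, 5.0415, 5.8396]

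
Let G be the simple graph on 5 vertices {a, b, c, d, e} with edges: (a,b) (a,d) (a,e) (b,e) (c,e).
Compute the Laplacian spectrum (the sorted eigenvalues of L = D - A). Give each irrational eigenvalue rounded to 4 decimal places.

[0, 0.6972, 1.3820, 3.6180, 4.3028]

Each diagonal entry of L is the vertex degree and each off-diagonal entry is -1 where an edge is present, 0 otherwise; in the order [a, b, c, d, e] the diagonal is [3, 2, 1, 1, 3]. Diagonalising L (or applying a numerical eigensolver to the 5x5 matrix) gives the spectrum above. The single zero eigenvalue shows the graph is connected. The largest eigenvalue, 4.3028, is at most the vertex count 5. There is one zero in the spectrum, matching the 1 component.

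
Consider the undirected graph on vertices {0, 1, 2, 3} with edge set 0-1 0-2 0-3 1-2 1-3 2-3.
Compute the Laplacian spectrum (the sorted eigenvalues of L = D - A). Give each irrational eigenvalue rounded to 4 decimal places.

[0, 4, 4, 4]

Each diagonal entry of L is the vertex degree and each off-diagonal entry is -1 where an edge is present, 0 otherwise; in the order [0, 1, 2, 3] the diagonal is [3, 3, 3, 3]. L is symmetric positive semidefinite, so every eigenvalue is real and nonnegative. The single zero eigenvalue shows the graph is connected.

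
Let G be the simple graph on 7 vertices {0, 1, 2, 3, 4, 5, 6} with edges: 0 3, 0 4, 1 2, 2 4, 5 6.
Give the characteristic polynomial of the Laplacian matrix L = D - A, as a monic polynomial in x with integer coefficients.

Reading degrees in the order [0, 1, 2, 3, 4, 5, 6] gives [2, 1, 2, 1, 2, 1, 1]; set D = diag(2, 1, 2, 1, 2, 1, 1) and form L = D - A. L has integer entries, so p(x) = det(xI - L) has integer coefficients. Expanding the determinant yields x^7 - 10x^6 + 37x^5 - 62x^4 + 45x^3 - 10x^2. The constant term is 0 because L is singular (the all-ones vector lies in its kernel). The largest eigenvalue, 3.6180, is at most the vertex count 7.

x^7 - 10x^6 + 37x^5 - 62x^4 + 45x^3 - 10x^2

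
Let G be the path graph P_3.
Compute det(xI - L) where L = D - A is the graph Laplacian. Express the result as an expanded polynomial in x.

x^3 - 4x^2 + 3x

The graph has 3 vertices and degree multiset [2, 1, 1]; D is the diagonal matrix of degrees and L = D - A. Computing det(xI - L) by cofactor expansion (or equivalently via sum-over-permutations) gives x^3 - 4x^2 + 3x. The constant term is 0 because L is singular (the all-ones vector lies in its kernel).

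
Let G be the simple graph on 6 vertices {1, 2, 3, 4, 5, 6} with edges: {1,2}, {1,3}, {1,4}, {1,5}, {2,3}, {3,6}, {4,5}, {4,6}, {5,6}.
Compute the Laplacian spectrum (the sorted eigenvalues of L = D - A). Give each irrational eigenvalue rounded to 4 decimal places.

With the vertex order [1, 2, 3, 4, 5, 6], the degrees are [4, 2, 3, 3, 3, 3], giving D = diag(4, 2, 3, 3, 3, 3) and L = D - A. Diagonalising L (or applying a numerical eigensolver to the 6x6 matrix) gives the spectrum above. There is one zero in the spectrum, matching the 1 component. By the matrix-tree theorem the graph has (1/6) * product of the nonzero eigenvalues = 64 spanning trees.

[0, 1.4384, 3, 4, 4, 5.5616]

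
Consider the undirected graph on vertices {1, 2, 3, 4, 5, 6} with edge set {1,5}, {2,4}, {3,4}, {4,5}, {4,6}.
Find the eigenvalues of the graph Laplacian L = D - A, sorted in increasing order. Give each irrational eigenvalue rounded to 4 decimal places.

Reading degrees in the order [1, 2, 3, 4, 5, 6] gives [1, 1, 1, 4, 2, 1]; set D = diag(1, 1, 1, 4, 2, 1) and form L = D - A. The multiplicity of 0 as a Laplacian eigenvalue equals the number of connected components. The single zero eigenvalue shows the graph is connected. The eigenvalues sum to 10, which equals trace(L) = 2|E|.

[0, 0.4859, 1, 1, 2.4280, 5.0861]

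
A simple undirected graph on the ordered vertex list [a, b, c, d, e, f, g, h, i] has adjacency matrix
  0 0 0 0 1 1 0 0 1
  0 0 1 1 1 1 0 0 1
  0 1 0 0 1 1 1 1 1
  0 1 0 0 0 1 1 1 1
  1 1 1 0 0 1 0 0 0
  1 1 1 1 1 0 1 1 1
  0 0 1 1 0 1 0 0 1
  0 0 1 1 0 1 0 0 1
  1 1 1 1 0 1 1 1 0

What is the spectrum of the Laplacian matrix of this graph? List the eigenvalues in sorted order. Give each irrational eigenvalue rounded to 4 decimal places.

[0, 2.5338, 3.8089, 4, 5, 5.9222, 7.5488, 8.1862, 9]

Each diagonal entry of L is the vertex degree and each off-diagonal entry is -1 where an edge is present, 0 otherwise; in the order [a, b, c, d, e, f, g, h, i] the diagonal is [3, 5, 6, 5, 4, 8, 4, 4, 7]. Since every row of L sums to 0, the all-ones vector is in the kernel and 0 is an eigenvalue. The largest eigenvalue, 9, is at most the vertex count 9.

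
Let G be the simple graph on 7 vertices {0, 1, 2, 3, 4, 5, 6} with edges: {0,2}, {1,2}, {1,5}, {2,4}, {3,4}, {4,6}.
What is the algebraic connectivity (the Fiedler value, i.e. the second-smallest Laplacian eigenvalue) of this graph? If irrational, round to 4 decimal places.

Each diagonal entry of L is the vertex degree and each off-diagonal entry is -1 where an edge is present, 0 otherwise; in the order [0, 1, 2, 3, 4, 5, 6] the diagonal is [1, 2, 3, 1, 3, 1, 1]. The smallest Laplacian eigenvalue is always 0. The next one, lambda_2 = 0.3217, measures how hard the graph is to disconnect: larger values mean better connectivity. There is one zero in the spectrum, matching the 1 component. The largest eigenvalue, 4.6287, is at most the vertex count 7.

0.3217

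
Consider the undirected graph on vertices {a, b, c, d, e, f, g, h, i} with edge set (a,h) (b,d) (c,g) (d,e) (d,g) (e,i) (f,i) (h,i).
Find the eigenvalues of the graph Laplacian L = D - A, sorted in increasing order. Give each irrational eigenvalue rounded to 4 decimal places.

Reading degrees in the order [a, b, c, d, e, f, g, h, i] gives [1, 1, 1, 3, 2, 1, 2, 2, 3]; set D = diag(1, 1, 1, 3, 2, 1, 2, 2, 3) and form L = D - A. The multiplicity of 0 as a Laplacian eigenvalue equals the number of connected components. The single zero eigenvalue shows the graph is connected. The eigenvalues sum to 16, which equals trace(L) = 2|E|.

[0, 0.1729, 0.5587, 0.6617, 1.4331, 2.2091, 2.4851, 3.9563, 4.5231]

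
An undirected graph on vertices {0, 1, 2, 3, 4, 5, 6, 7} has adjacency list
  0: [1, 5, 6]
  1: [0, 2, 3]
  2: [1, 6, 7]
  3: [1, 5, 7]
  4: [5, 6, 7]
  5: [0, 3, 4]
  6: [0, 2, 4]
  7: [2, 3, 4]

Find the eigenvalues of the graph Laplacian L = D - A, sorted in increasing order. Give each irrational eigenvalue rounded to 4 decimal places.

[0, 2, 2, 2, 4, 4, 4, 6]

With the vertex order [0, 1, 2, 3, 4, 5, 6, 7], the degrees are [3, 3, 3, 3, 3, 3, 3, 3], giving D = diag(3, 3, 3, 3, 3, 3, 3, 3) and L = D - A. Diagonalising L (or applying a numerical eigensolver to the 8x8 matrix) gives the spectrum above. The single zero eigenvalue shows the graph is connected. The eigenvalues sum to 24, which equals trace(L) = 2|E|. There is one zero in the spectrum, matching the 1 component.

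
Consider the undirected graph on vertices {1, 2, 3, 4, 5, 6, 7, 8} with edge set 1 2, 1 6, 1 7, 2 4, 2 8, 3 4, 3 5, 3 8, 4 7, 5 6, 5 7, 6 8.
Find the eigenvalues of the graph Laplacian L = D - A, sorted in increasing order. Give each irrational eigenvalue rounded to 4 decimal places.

Each diagonal entry of L is the vertex degree and each off-diagonal entry is -1 where an edge is present, 0 otherwise; in the order [1, 2, 3, 4, 5, 6, 7, 8] the diagonal is [3, 3, 3, 3, 3, 3, 3, 3]. Since every row of L sums to 0, the all-ones vector is in the kernel and 0 is an eigenvalue. The single zero eigenvalue shows the graph is connected. The eigenvalues sum to 24, which equals trace(L) = 2|E|. By the matrix-tree theorem the graph has (1/8) * product of the nonzero eigenvalues = 384 spanning trees.

[0, 2, 2, 2, 4, 4, 4, 6]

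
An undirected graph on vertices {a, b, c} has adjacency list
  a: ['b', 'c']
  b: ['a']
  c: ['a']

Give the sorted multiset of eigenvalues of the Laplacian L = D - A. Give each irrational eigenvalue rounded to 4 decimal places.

[0, 1, 3]

Reading degrees in the order [a, b, c] gives [2, 1, 1]; set D = diag(2, 1, 1) and form L = D - A. L is symmetric positive semidefinite, so every eigenvalue is real and nonnegative.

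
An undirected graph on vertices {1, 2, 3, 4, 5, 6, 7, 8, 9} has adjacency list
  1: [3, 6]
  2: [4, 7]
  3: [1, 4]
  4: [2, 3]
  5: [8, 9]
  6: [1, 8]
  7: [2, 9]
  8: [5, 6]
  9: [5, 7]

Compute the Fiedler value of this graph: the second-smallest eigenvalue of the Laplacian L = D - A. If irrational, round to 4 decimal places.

0.4679

Reading degrees in the order [1, 2, 3, 4, 5, 6, 7, 8, 9] gives [2, 2, 2, 2, 2, 2, 2, 2, 2]; set D = diag(2, 2, 2, 2, 2, 2, 2, 2, 2) and form L = D - A. Computing the eigenvalues of L and sorting gives [0, 0.4679, 0.4679, 1.6527, 1.6527, 3, 3, 3.8794, 3.8794]. The Fiedler value lambda_2 = 0.4679 is strictly positive, so the graph is connected. By the matrix-tree theorem the graph has (1/9) * product of the nonzero eigenvalues = 9 spanning trees.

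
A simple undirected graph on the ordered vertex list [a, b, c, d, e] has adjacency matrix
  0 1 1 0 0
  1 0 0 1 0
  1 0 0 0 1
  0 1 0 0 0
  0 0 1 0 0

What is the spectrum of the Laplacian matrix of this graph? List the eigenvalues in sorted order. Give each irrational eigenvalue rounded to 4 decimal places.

[0, 0.3820, 1.3820, 2.6180, 3.6180]

With the vertex order [a, b, c, d, e], the degrees are [2, 2, 2, 1, 1], giving D = diag(2, 2, 2, 1, 1) and L = D - A. Since every row of L sums to 0, the all-ones vector is in the kernel and 0 is an eigenvalue. The single zero eigenvalue shows the graph is connected.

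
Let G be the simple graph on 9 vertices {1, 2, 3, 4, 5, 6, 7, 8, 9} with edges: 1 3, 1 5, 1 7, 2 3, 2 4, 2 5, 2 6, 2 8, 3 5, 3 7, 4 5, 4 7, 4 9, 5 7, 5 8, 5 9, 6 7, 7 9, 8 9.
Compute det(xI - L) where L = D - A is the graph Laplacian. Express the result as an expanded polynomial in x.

x^9 - 38x^8 + 613x^7 - 5472x^6 + 29505x^5 - 98212x^4 + 196719x^3 - 216436x^2 + 100062x

Each diagonal entry of L is the vertex degree and each off-diagonal entry is -1 where an edge is present, 0 otherwise; in the order [1, 2, 3, 4, 5, 6, 7, 8, 9] the diagonal is [3, 5, 4, 4, 7, 2, 6, 3, 4]. Computing det(xI - L) by cofactor expansion (or equivalently via sum-over-permutations) gives x^9 - 38x^8 + 613x^7 - 5472x^6 + 29505x^5 - 98212x^4 + 196719x^3 - 216436x^2 + 100062x. Since p(0) = det(-L) = 0, x divides p(x).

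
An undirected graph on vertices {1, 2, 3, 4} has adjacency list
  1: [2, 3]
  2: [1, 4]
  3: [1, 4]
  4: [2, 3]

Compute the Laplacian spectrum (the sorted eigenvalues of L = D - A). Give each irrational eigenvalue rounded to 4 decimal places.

With the vertex order [1, 2, 3, 4], the degrees are [2, 2, 2, 2], giving D = diag(2, 2, 2, 2) and L = D - A. Since every row of L sums to 0, the all-ones vector is in the kernel and 0 is an eigenvalue. There is one zero in the spectrum, matching the 1 component.

[0, 2, 2, 4]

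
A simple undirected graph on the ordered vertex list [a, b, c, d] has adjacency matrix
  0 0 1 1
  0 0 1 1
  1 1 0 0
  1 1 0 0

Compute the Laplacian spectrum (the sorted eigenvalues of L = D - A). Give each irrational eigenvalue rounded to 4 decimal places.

[0, 2, 2, 4]

Each diagonal entry of L is the vertex degree and each off-diagonal entry is -1 where an edge is present, 0 otherwise; in the order [a, b, c, d] the diagonal is [2, 2, 2, 2]. L is symmetric positive semidefinite, so every eigenvalue is real and nonnegative. The eigenvalues sum to 8, which equals trace(L) = 2|E|.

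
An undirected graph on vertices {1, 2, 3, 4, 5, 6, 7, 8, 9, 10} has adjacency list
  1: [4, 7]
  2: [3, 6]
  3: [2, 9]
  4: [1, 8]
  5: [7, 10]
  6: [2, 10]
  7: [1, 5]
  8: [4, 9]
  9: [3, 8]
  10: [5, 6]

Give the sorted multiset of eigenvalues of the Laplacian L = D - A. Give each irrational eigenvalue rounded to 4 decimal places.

Each diagonal entry of L is the vertex degree and each off-diagonal entry is -1 where an edge is present, 0 otherwise; in the order [1, 2, 3, 4, 5, 6, 7, 8, 9, 10] the diagonal is [2, 2, 2, 2, 2, 2, 2, 2, 2, 2]. Since every row of L sums to 0, the all-ones vector is in the kernel and 0 is an eigenvalue. The single zero eigenvalue shows the graph is connected. The largest eigenvalue, 4, is at most the vertex count 10.

[0, 0.3820, 0.3820, 1.3820, 1.3820, 2.6180, 2.6180, 3.6180, 3.6180, 4]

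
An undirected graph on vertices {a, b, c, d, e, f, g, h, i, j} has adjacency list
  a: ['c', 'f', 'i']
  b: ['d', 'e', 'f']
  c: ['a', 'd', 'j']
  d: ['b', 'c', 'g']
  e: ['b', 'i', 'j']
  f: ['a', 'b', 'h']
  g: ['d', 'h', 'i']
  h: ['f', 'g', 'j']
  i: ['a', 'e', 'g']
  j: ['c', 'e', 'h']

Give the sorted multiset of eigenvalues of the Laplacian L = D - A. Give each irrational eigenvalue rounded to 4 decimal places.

Reading degrees in the order [a, b, c, d, e, f, g, h, i, j] gives [3, 3, 3, 3, 3, 3, 3, 3, 3, 3]; set D = diag(3, 3, 3, 3, 3, 3, 3, 3, 3, 3) and form L = D - A. Since every row of L sums to 0, the all-ones vector is in the kernel and 0 is an eigenvalue. The largest eigenvalue, 5, is at most the vertex count 10. By the matrix-tree theorem the graph has (1/10) * product of the nonzero eigenvalues = 2000 spanning trees.

[0, 2, 2, 2, 2, 2, 5, 5, 5, 5]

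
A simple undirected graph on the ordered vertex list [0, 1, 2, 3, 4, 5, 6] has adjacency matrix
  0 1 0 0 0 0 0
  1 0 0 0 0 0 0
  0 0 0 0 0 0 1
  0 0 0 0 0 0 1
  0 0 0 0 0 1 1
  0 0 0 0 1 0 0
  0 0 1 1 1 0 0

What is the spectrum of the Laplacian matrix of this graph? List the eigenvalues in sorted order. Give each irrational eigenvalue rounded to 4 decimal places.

With the vertex order [0, 1, 2, 3, 4, 5, 6], the degrees are [1, 1, 1, 1, 2, 1, 3], giving D = diag(1, 1, 1, 1, 2, 1, 3) and L = D - A. Since every row of L sums to 0, the all-ones vector is in the kernel and 0 is an eigenvalue. The 2 zero eigenvalues correspond to the 2 connected components. The eigenvalues sum to 10, which equals trace(L) = 2|E|. There are 2 zeros in the spectrum, matching the 2 components.

[0, 0, 0.5188, 1, 2, 2.3111, 4.1701]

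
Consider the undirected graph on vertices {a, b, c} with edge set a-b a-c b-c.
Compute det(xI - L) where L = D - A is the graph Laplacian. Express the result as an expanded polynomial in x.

x^3 - 6x^2 + 9x

With the vertex order [a, b, c], the degrees are [2, 2, 2], giving D = diag(2, 2, 2) and L = D - A. L has integer entries, so p(x) = det(xI - L) has integer coefficients. Expanding the determinant yields x^3 - 6x^2 + 9x. The constant term is 0 because L is singular (the all-ones vector lies in its kernel). By the matrix-tree theorem the graph has (1/3) * product of the nonzero eigenvalues = 3 spanning trees.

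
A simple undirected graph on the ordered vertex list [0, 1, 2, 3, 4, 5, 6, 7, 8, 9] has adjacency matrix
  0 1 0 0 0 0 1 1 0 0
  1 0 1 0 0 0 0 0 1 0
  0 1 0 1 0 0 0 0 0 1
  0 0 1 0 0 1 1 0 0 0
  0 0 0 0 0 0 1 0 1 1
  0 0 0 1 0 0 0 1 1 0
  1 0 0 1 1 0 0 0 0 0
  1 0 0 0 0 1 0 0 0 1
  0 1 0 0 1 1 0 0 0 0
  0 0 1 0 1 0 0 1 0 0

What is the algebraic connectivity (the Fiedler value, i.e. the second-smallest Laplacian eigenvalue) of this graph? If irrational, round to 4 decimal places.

2

Reading degrees in the order [0, 1, 2, 3, 4, 5, 6, 7, 8, 9] gives [3, 3, 3, 3, 3, 3, 3, 3, 3, 3]; set D = diag(3, 3, 3, 3, 3, 3, 3, 3, 3, 3) and form L = D - A. Computing the eigenvalues of L and sorting gives [0, 2, 2, 2, 2, 2, 5, 5, 5, 5]. The Fiedler value lambda_2 = 2 is strictly positive, so the graph is connected. The eigenvalues sum to 30, which equals trace(L) = 2|E|.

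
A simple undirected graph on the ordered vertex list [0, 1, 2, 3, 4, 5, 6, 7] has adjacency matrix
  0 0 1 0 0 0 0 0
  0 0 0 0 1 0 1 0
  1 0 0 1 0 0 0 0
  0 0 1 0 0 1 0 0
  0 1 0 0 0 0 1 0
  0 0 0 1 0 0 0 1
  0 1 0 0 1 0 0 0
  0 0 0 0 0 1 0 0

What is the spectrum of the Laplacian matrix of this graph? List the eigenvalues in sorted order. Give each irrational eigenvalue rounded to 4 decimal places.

With the vertex order [0, 1, 2, 3, 4, 5, 6, 7], the degrees are [1, 2, 2, 2, 2, 2, 2, 1], giving D = diag(1, 2, 2, 2, 2, 2, 2, 1) and L = D - A. L is symmetric positive semidefinite, so every eigenvalue is real and nonnegative. The 2 zero eigenvalues correspond to the 2 connected components. The eigenvalues sum to 14, which equals trace(L) = 2|E|. There are 2 zeros in the spectrum, matching the 2 components.

[0, 0, 0.3820, 1.3820, 2.6180, 3, 3, 3.6180]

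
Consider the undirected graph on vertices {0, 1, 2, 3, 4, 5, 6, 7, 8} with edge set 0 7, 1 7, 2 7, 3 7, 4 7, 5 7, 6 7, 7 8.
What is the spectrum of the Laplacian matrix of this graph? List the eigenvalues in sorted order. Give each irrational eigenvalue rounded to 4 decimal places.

Each diagonal entry of L is the vertex degree and each off-diagonal entry is -1 where an edge is present, 0 otherwise; in the order [0, 1, 2, 3, 4, 5, 6, 7, 8] the diagonal is [1, 1, 1, 1, 1, 1, 1, 8, 1]. Since every row of L sums to 0, the all-ones vector is in the kernel and 0 is an eigenvalue. The eigenvalues sum to 16, which equals trace(L) = 2|E|. By the matrix-tree theorem the graph has (1/9) * product of the nonzero eigenvalues = 1 spanning tree.

[0, 1, 1, 1, 1, 1, 1, 1, 9]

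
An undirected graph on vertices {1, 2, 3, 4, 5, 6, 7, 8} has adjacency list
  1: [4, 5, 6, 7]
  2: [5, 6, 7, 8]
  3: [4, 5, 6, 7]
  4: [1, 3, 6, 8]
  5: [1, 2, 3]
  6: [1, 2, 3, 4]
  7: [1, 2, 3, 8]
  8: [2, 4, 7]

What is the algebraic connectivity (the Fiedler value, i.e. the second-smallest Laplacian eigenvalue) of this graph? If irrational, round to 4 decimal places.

2.3699

With the vertex order [1, 2, 3, 4, 5, 6, 7, 8], the degrees are [4, 4, 4, 4, 3, 4, 4, 3], giving D = diag(4, 4, 4, 4, 3, 4, 4, 3) and L = D - A. The sorted Laplacian eigenvalues are [0, 2.3699, 2.8576, 4, 4, 4, 5.8166, 6.9559]; the algebraic connectivity is the second entry, 2.3699.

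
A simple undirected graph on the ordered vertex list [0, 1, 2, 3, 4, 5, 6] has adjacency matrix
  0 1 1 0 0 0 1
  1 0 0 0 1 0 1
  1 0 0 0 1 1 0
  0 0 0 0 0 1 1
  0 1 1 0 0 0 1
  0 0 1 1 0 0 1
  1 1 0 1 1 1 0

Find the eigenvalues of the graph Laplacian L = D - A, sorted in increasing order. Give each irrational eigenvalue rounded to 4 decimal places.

[0, 1.4229, 2.5259, 3, 3.8673, 4.8504, 6.3335]

With the vertex order [0, 1, 2, 3, 4, 5, 6], the degrees are [3, 3, 3, 2, 3, 3, 5], giving D = diag(3, 3, 3, 2, 3, 3, 5) and L = D - A. Diagonalising L (or applying a numerical eigensolver to the 7x7 matrix) gives the spectrum above. The single zero eigenvalue shows the graph is connected. The largest eigenvalue, 6.3335, is at most the vertex count 7.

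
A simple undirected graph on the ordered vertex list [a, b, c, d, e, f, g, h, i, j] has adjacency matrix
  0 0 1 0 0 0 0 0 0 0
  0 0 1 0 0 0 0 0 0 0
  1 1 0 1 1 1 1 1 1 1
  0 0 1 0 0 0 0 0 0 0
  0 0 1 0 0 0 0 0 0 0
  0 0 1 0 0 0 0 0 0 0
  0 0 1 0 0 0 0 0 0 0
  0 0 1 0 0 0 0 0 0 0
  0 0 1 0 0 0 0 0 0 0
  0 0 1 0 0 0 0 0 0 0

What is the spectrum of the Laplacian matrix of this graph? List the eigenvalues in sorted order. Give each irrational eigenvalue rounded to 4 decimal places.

Each diagonal entry of L is the vertex degree and each off-diagonal entry is -1 where an edge is present, 0 otherwise; in the order [a, b, c, d, e, f, g, h, i, j] the diagonal is [1, 1, 9, 1, 1, 1, 1, 1, 1, 1]. L is symmetric positive semidefinite, so every eigenvalue is real and nonnegative. The single zero eigenvalue shows the graph is connected. The eigenvalues sum to 18, which equals trace(L) = 2|E|.

[0, 1, 1, 1, 1, 1, 1, 1, 1, 10]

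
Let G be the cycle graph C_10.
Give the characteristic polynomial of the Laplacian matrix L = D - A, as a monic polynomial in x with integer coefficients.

x^10 - 20x^9 + 170x^8 - 800x^7 + 2275x^6 - 4004x^5 + 4290x^4 - 2640x^3 + 825x^2 - 100x

The graph has 10 vertices and degree multiset [2, 2, 2, 2, 2, 2, 2, 2, 2, 2]; D is the diagonal matrix of degrees and L = D - A. Computing det(xI - L) by cofactor expansion (or equivalently via sum-over-permutations) gives x^10 - 20x^9 + 170x^8 - 800x^7 + 2275x^6 - 4004x^5 + 4290x^4 - 2640x^3 + 825x^2 - 100x. Since p(0) = det(-L) = 0, x divides p(x). There is one zero in the spectrum, matching the 1 component. The largest eigenvalue, 4, is at most the vertex count 10.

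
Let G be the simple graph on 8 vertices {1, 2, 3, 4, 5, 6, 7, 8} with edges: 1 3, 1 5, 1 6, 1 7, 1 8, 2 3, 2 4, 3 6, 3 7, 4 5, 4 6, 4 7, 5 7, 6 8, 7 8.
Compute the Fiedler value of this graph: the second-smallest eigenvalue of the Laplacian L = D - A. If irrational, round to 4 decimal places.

With the vertex order [1, 2, 3, 4, 5, 6, 7, 8], the degrees are [5, 2, 4, 4, 3, 4, 5, 3], giving D = diag(5, 2, 4, 4, 3, 4, 5, 3) and L = D - A. The smallest Laplacian eigenvalue is always 0. The next one, lambda_2 = 1.6665, measures how hard the graph is to disconnect: larger values mean better connectivity. There is one zero in the spectrum, matching the 1 component.

1.6665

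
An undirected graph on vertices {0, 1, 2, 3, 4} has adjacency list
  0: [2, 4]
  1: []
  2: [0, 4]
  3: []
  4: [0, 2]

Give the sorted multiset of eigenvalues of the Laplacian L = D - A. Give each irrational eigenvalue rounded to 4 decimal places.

[0, 0, 0, 3, 3]

Reading degrees in the order [0, 1, 2, 3, 4] gives [2, 0, 2, 0, 2]; set D = diag(2, 0, 2, 0, 2) and form L = D - A. L is symmetric positive semidefinite, so every eigenvalue is real and nonnegative. The 3 zero eigenvalues correspond to the 3 connected components. There are 3 zeros in the spectrum, matching the 3 components. The eigenvalues sum to 6, which equals trace(L) = 2|E|.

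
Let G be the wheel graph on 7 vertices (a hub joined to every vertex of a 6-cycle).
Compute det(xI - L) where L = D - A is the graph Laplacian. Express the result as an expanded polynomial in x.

x^7 - 24x^6 + 231x^5 - 1140x^4 + 3036x^3 - 4128x^2 + 2240x

The graph has 7 vertices and degree multiset [6, 3, 3, 3, 3, 3, 3]; D is the diagonal matrix of degrees and L = D - A. L has integer entries, so p(x) = det(xI - L) has integer coefficients. Expanding the determinant yields x^7 - 24x^6 + 231x^5 - 1140x^4 + 3036x^3 - 4128x^2 + 2240x. The coefficient of x^6 equals -trace(L) = -24, matching the sum of degrees.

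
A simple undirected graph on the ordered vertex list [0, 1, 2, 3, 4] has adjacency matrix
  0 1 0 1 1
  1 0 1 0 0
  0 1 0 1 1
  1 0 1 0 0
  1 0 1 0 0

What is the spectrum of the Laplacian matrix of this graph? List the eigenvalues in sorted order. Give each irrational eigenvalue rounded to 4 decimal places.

With the vertex order [0, 1, 2, 3, 4], the degrees are [3, 2, 3, 2, 2], giving D = diag(3, 2, 3, 2, 2) and L = D - A. L is symmetric positive semidefinite, so every eigenvalue is real and nonnegative. By the matrix-tree theorem the graph has (1/5) * product of the nonzero eigenvalues = 12 spanning trees.

[0, 2, 2, 3, 5]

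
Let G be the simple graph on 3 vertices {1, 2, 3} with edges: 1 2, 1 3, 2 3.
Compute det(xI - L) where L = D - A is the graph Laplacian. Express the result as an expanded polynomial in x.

With the vertex order [1, 2, 3], the degrees are [2, 2, 2], giving D = diag(2, 2, 2) and L = D - A. L has integer entries, so p(x) = det(xI - L) has integer coefficients. Expanding the determinant yields x^3 - 6x^2 + 9x. The coefficient of x^2 equals -trace(L) = -6, matching the sum of degrees.

x^3 - 6x^2 + 9x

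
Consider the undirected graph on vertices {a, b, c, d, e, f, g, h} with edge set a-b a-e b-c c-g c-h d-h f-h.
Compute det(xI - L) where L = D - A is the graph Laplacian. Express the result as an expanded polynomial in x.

x^8 - 14x^7 + 76x^6 - 204x^5 + 287x^4 - 208x^3 + 70x^2 - 8x

With the vertex order [a, b, c, d, e, f, g, h], the degrees are [2, 2, 3, 1, 1, 1, 1, 3], giving D = diag(2, 2, 3, 1, 1, 1, 1, 3) and L = D - A. L has integer entries, so p(x) = det(xI - L) has integer coefficients. Expanding the determinant yields x^8 - 14x^7 + 76x^6 - 204x^5 + 287x^4 - 208x^3 + 70x^2 - 8x. Since p(0) = det(-L) = 0, x divides p(x). The largest eigenvalue, 4.6412, is at most the vertex count 8. There is one zero in the spectrum, matching the 1 component.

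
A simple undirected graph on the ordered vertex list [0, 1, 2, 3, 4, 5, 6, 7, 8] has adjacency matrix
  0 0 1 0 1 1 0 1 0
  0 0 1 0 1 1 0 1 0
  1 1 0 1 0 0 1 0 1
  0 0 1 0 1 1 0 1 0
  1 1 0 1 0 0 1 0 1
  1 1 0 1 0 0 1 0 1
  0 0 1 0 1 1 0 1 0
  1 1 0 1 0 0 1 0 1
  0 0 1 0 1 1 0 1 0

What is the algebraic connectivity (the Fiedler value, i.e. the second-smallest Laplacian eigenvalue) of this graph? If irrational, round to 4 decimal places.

Reading degrees in the order [0, 1, 2, 3, 4, 5, 6, 7, 8] gives [4, 4, 5, 4, 5, 5, 4, 5, 4]; set D = diag(4, 4, 5, 4, 5, 5, 4, 5, 4) and form L = D - A. Computing the eigenvalues of L and sorting gives [0, 4, 4, 4, 4, 5, 5, 5, 9]. The Fiedler value lambda_2 = 4 is strictly positive, so the graph is connected.

4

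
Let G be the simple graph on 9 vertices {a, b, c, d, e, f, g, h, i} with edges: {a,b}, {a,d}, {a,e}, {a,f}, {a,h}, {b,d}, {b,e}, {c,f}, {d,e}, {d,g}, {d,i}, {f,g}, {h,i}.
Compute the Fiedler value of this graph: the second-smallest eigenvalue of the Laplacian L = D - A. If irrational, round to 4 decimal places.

Reading degrees in the order [a, b, c, d, e, f, g, h, i] gives [5, 3, 1, 5, 3, 3, 2, 2, 2]; set D = diag(5, 3, 1, 5, 3, 3, 2, 2, 2) and form L = D - A. The smallest Laplacian eigenvalue is always 0. The next one, lambda_2 = 0.5780, measures how hard the graph is to disconnect: larger values mean better connectivity.

0.5780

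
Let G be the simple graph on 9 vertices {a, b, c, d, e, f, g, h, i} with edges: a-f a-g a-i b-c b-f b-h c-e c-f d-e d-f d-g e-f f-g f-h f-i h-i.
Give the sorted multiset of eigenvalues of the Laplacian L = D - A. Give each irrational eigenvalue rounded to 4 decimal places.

Reading degrees in the order [a, b, c, d, e, f, g, h, i] gives [3, 3, 3, 3, 3, 8, 3, 3, 3]; set D = diag(3, 3, 3, 3, 3, 8, 3, 3, 3) and form L = D - A. L is symmetric positive semidefinite, so every eigenvalue is real and nonnegative. The single zero eigenvalue shows the graph is connected. The largest eigenvalue, 9, is at most the vertex count 9.

[0, 1.5858, 1.5858, 3, 3, 4.4142, 4.4142, 5, 9]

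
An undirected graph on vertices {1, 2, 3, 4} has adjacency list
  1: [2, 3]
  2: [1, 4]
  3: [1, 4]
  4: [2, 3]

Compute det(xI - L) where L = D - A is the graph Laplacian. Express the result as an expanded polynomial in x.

x^4 - 8x^3 + 20x^2 - 16x

Each diagonal entry of L is the vertex degree and each off-diagonal entry is -1 where an edge is present, 0 otherwise; in the order [1, 2, 3, 4] the diagonal is [2, 2, 2, 2]. Computing det(xI - L) by cofactor expansion (or equivalently via sum-over-permutations) gives x^4 - 8x^3 + 20x^2 - 16x. The constant term is 0 because L is singular (the all-ones vector lies in its kernel). There is one zero in the spectrum, matching the 1 component. The largest eigenvalue, 4, is at most the vertex count 4.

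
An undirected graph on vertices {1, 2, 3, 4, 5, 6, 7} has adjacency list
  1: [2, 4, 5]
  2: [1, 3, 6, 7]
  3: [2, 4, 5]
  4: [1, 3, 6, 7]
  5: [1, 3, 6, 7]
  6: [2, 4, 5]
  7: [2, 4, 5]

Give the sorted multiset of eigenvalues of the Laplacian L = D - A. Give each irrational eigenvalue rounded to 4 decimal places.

Reading degrees in the order [1, 2, 3, 4, 5, 6, 7] gives [3, 4, 3, 4, 4, 3, 3]; set D = diag(3, 4, 3, 4, 4, 3, 3) and form L = D - A. L is symmetric positive semidefinite, so every eigenvalue is real and nonnegative. By the matrix-tree theorem the graph has (1/7) * product of the nonzero eigenvalues = 432 spanning trees.

[0, 3, 3, 3, 4, 4, 7]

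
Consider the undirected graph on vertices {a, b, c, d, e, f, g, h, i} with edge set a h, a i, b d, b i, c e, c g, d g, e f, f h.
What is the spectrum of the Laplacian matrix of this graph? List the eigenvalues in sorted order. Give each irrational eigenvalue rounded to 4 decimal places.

Each diagonal entry of L is the vertex degree and each off-diagonal entry is -1 where an edge is present, 0 otherwise; in the order [a, b, c, d, e, f, g, h, i] the diagonal is [2, 2, 2, 2, 2, 2, 2, 2, 2]. Diagonalising L (or applying a numerical eigensolver to the 9x9 matrix) gives the spectrum above. The single zero eigenvalue shows the graph is connected. There is one zero in the spectrum, matching the 1 component. The largest eigenvalue, 3.8794, is at most the vertex count 9.

[0, 0.4679, 0.4679, 1.6527, 1.6527, 3, 3, 3.8794, 3.8794]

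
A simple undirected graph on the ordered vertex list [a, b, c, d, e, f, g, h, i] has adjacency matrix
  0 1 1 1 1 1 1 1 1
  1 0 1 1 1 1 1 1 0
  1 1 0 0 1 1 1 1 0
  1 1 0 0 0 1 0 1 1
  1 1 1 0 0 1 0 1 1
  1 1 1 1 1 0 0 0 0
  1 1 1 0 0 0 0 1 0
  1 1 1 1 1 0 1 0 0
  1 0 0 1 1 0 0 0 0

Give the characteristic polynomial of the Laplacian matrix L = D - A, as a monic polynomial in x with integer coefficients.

x^9 - 50x^8 + 1077x^7 - 13036x^6 + 96830x^5 - 451168x^4 + 1285022x^3 - 2040280x^2 + 1378116x

Reading degrees in the order [a, b, c, d, e, f, g, h, i] gives [8, 7, 6, 5, 6, 5, 4, 6, 3]; set D = diag(8, 7, 6, 5, 6, 5, 4, 6, 3) and form L = D - A. Computing det(xI - L) by cofactor expansion (or equivalently via sum-over-permutations) gives x^9 - 50x^8 + 1077x^7 - 13036x^6 + 96830x^5 - 451168x^4 + 1285022x^3 - 2040280x^2 + 1378116x. Since p(0) = det(-L) = 0, x divides p(x).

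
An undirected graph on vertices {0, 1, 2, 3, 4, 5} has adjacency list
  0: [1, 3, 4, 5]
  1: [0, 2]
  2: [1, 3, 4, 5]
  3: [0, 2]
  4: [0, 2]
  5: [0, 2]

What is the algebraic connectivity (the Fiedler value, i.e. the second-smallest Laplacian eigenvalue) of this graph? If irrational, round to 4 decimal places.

Each diagonal entry of L is the vertex degree and each off-diagonal entry is -1 where an edge is present, 0 otherwise; in the order [0, 1, 2, 3, 4, 5] the diagonal is [4, 2, 4, 2, 2, 2]. The smallest Laplacian eigenvalue is always 0. The next one, lambda_2 = 2, measures how hard the graph is to disconnect: larger values mean better connectivity.

2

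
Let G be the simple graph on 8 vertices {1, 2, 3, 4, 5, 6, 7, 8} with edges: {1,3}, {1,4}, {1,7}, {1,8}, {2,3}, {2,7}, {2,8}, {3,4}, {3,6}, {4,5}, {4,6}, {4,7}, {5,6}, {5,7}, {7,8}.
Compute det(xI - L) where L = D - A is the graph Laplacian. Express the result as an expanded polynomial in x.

With the vertex order [1, 2, 3, 4, 5, 6, 7, 8], the degrees are [4, 3, 4, 5, 3, 3, 5, 3], giving D = diag(4, 3, 4, 5, 3, 3, 5, 3) and L = D - A. Computing det(xI - L) by cofactor expansion (or equivalently via sum-over-permutations) gives x^8 - 30x^7 + 376x^6 - 2546x^5 + 10031x^4 - 22916x^3 + 27972x^2 - 13968x. The constant term is 0 because L is singular (the all-ones vector lies in its kernel). The eigenvalues sum to 30, which equals trace(L) = 2|E|.

x^8 - 30x^7 + 376x^6 - 2546x^5 + 10031x^4 - 22916x^3 + 27972x^2 - 13968x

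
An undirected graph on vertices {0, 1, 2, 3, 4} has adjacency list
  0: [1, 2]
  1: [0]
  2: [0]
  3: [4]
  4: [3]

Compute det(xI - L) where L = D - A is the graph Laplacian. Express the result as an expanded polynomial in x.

x^5 - 6x^4 + 11x^3 - 6x^2

Each diagonal entry of L is the vertex degree and each off-diagonal entry is -1 where an edge is present, 0 otherwise; in the order [0, 1, 2, 3, 4] the diagonal is [2, 1, 1, 1, 1]. L has integer entries, so p(x) = det(xI - L) has integer coefficients. Expanding the determinant yields x^5 - 6x^4 + 11x^3 - 6x^2. Since p(0) = det(-L) = 0, x divides p(x). There are 2 zeros in the spectrum, matching the 2 components.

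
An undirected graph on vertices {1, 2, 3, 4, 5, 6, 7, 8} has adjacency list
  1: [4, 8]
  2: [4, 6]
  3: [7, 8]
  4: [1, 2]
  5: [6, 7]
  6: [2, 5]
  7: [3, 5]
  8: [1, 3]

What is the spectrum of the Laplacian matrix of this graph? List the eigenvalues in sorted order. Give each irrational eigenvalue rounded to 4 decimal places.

With the vertex order [1, 2, 3, 4, 5, 6, 7, 8], the degrees are [2, 2, 2, 2, 2, 2, 2, 2], giving D = diag(2, 2, 2, 2, 2, 2, 2, 2) and L = D - A. Diagonalising L (or applying a numerical eigensolver to the 8x8 matrix) gives the spectrum above. The largest eigenvalue, 4, is at most the vertex count 8. By the matrix-tree theorem the graph has (1/8) * product of the nonzero eigenvalues = 8 spanning trees.

[0, 0.5858, 0.5858, 2, 2, 3.4142, 3.4142, 4]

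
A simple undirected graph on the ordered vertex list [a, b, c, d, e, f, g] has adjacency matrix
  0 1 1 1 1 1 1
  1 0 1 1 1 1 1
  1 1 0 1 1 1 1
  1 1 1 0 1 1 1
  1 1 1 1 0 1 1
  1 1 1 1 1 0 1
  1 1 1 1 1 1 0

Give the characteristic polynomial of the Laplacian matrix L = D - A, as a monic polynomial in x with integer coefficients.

Reading degrees in the order [a, b, c, d, e, f, g] gives [6, 6, 6, 6, 6, 6, 6]; set D = diag(6, 6, 6, 6, 6, 6, 6) and form L = D - A. L has integer entries, so p(x) = det(xI - L) has integer coefficients. Expanding the determinant yields x^7 - 42x^6 + 735x^5 - 6860x^4 + 36015x^3 - 100842x^2 + 117649x. The coefficient of x^6 equals -trace(L) = -42, matching the sum of degrees. The largest eigenvalue, 7, is at most the vertex count 7.

x^7 - 42x^6 + 735x^5 - 6860x^4 + 36015x^3 - 100842x^2 + 117649x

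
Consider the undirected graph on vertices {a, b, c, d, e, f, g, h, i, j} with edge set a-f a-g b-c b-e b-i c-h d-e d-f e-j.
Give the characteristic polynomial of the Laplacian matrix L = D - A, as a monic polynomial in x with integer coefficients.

With the vertex order [a, b, c, d, e, f, g, h, i, j], the degrees are [2, 3, 2, 2, 3, 2, 1, 1, 1, 1], giving D = diag(2, 3, 2, 2, 3, 2, 1, 1, 1, 1) and L = D - A. Computing det(xI - L) by cofactor expansion (or equivalently via sum-over-permutations) gives x^10 - 18x^9 + 134x^8 - 536x^7 + 1253x^6 - 1746x^5 + 1421x^4 - 636x^3 + 137x^2 - 10x. The coefficient of x^9 equals -trace(L) = -18, matching the sum of degrees.

x^10 - 18x^9 + 134x^8 - 536x^7 + 1253x^6 - 1746x^5 + 1421x^4 - 636x^3 + 137x^2 - 10x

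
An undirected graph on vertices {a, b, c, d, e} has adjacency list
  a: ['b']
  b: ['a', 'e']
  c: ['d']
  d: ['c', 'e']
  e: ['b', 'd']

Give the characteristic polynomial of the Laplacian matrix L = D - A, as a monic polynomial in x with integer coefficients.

Reading degrees in the order [a, b, c, d, e] gives [1, 2, 1, 2, 2]; set D = diag(1, 2, 1, 2, 2) and form L = D - A. Computing det(xI - L) by cofactor expansion (or equivalently via sum-over-permutations) gives x^5 - 8x^4 + 21x^3 - 20x^2 + 5x. The coefficient of x^4 equals -trace(L) = -8, matching the sum of degrees. The largest eigenvalue, 3.6180, is at most the vertex count 5. There is one zero in the spectrum, matching the 1 component.

x^5 - 8x^4 + 21x^3 - 20x^2 + 5x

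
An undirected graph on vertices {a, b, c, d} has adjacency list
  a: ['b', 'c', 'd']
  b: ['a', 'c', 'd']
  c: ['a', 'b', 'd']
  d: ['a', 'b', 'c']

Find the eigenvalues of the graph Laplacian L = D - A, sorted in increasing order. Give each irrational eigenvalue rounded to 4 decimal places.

Reading degrees in the order [a, b, c, d] gives [3, 3, 3, 3]; set D = diag(3, 3, 3, 3) and form L = D - A. L is symmetric positive semidefinite, so every eigenvalue is real and nonnegative. By the matrix-tree theorem the graph has (1/4) * product of the nonzero eigenvalues = 16 spanning trees.

[0, 4, 4, 4]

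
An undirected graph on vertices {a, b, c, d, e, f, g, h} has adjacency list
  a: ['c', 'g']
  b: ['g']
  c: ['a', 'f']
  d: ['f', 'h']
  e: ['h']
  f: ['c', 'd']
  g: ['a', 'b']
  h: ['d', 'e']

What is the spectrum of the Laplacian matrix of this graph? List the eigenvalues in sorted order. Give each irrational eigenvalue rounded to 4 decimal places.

[0, 0.1522, 0.5858, 1.2346, 2, 2.7654, 3.4142, 3.8478]

With the vertex order [a, b, c, d, e, f, g, h], the degrees are [2, 1, 2, 2, 1, 2, 2, 2], giving D = diag(2, 1, 2, 2, 1, 2, 2, 2) and L = D - A. L is symmetric positive semidefinite, so every eigenvalue is real and nonnegative. The single zero eigenvalue shows the graph is connected. By the matrix-tree theorem the graph has (1/8) * product of the nonzero eigenvalues = 1 spanning tree.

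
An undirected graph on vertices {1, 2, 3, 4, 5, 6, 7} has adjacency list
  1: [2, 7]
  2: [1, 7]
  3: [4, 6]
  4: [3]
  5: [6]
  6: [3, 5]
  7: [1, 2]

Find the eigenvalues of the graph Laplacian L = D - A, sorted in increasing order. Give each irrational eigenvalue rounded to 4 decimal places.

Reading degrees in the order [1, 2, 3, 4, 5, 6, 7] gives [2, 2, 2, 1, 1, 2, 2]; set D = diag(2, 2, 2, 1, 1, 2, 2) and form L = D - A. Since every row of L sums to 0, the all-ones vector is in the kernel and 0 is an eigenvalue. The 2 zero eigenvalues correspond to the 2 connected components. The eigenvalues sum to 12, which equals trace(L) = 2|E|.

[0, 0, 0.5858, 2, 3, 3, 3.4142]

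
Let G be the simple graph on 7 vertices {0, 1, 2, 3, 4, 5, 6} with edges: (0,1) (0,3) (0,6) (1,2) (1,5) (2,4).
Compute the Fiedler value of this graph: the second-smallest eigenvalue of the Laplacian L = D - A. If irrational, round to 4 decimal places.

0.3217

With the vertex order [0, 1, 2, 3, 4, 5, 6], the degrees are [3, 3, 2, 1, 1, 1, 1], giving D = diag(3, 3, 2, 1, 1, 1, 1) and L = D - A. Computing the eigenvalues of L and sorting gives [0, 0.3217, 0.6802, 1, 2.1397, 3.2297, 4.6287]. The Fiedler value lambda_2 = 0.3217 is strictly positive, so the graph is connected. There is one zero in the spectrum, matching the 1 component.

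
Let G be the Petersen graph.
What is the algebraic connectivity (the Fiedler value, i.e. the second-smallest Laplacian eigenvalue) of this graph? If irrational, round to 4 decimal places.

The graph has 10 vertices and degree multiset [3, 3, 3, 3, 3, 3, 3, 3, 3, 3]; D is the diagonal matrix of degrees and L = D - A. Computing the eigenvalues of L and sorting gives [0, 2, 2, 2, 2, 2, 5, 5, 5, 5]. The Fiedler value lambda_2 = 2 is strictly positive, so the graph is connected. The largest eigenvalue, 5, is at most the vertex count 10.

2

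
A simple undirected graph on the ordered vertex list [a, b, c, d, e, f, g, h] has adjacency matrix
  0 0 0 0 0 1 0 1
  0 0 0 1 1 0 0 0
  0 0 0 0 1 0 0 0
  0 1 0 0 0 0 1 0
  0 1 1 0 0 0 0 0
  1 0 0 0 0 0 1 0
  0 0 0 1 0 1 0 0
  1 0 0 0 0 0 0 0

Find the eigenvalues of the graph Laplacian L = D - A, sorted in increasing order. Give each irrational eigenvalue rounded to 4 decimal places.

Reading degrees in the order [a, b, c, d, e, f, g, h] gives [2, 2, 1, 2, 2, 2, 2, 1]; set D = diag(2, 2, 1, 2, 2, 2, 2, 1) and form L = D - A. The multiplicity of 0 as a Laplacian eigenvalue equals the number of connected components. By the matrix-tree theorem the graph has (1/8) * product of the nonzero eigenvalues = 1 spanning tree.

[0, 0.1522, 0.5858, 1.2346, 2, 2.7654, 3.4142, 3.8478]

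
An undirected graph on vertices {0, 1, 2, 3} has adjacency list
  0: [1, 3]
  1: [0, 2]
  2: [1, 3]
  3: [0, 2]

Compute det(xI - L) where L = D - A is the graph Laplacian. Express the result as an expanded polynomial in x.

Reading degrees in the order [0, 1, 2, 3] gives [2, 2, 2, 2]; set D = diag(2, 2, 2, 2) and form L = D - A. Computing det(xI - L) by cofactor expansion (or equivalently via sum-over-permutations) gives x^4 - 8x^3 + 20x^2 - 16x. Since p(0) = det(-L) = 0, x divides p(x). The largest eigenvalue, 4, is at most the vertex count 4.

x^4 - 8x^3 + 20x^2 - 16x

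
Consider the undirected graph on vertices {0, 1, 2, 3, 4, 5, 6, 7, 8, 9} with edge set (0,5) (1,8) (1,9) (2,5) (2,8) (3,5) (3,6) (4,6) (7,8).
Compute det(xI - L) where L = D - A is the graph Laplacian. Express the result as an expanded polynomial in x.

Each diagonal entry of L is the vertex degree and each off-diagonal entry is -1 where an edge is present, 0 otherwise; in the order [0, 1, 2, 3, 4, 5, 6, 7, 8, 9] the diagonal is [1, 2, 2, 2, 1, 3, 2, 1, 3, 1]. L has integer entries, so p(x) = det(xI - L) has integer coefficients. Expanding the determinant yields x^10 - 18x^9 + 134x^8 - 536x^7 + 1254x^6 - 1752x^5 + 1432x^4 - 642x^3 + 138x^2 - 10x. The constant term is 0 because L is singular (the all-ones vector lies in its kernel).

x^10 - 18x^9 + 134x^8 - 536x^7 + 1254x^6 - 1752x^5 + 1432x^4 - 642x^3 + 138x^2 - 10x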